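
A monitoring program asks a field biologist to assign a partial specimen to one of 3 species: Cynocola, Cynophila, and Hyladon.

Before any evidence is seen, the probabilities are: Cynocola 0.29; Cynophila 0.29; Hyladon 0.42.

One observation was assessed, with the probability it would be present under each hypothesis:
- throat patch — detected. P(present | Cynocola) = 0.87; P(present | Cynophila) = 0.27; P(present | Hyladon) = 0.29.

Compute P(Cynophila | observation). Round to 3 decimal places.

0.173

For each hypothesis, the unnormalized posterior weight is prior × likelihood:
  Cynocola: 0.29 × 0.87 = 0.2523
  Cynophila: 0.29 × 0.27 = 0.0783
  Hyladon: 0.42 × 0.29 = 0.1218
The unnormalized weights sum to 0.4524.
P(Cynophila | evidence) = 0.0783 / 0.4524 ≈ 0.173.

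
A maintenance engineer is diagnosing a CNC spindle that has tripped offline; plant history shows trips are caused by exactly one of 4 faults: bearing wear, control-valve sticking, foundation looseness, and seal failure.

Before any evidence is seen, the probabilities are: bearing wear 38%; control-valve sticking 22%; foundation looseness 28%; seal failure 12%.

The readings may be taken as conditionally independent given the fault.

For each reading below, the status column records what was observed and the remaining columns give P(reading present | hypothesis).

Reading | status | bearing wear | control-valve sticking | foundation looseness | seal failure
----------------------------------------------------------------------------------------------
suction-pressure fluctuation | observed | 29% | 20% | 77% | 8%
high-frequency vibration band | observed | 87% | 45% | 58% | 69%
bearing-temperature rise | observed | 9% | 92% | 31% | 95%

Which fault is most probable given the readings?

foundation looseness

By Bayes' rule with conditional independence, the unnormalized weight for each hypothesis is prior × ∏ likelihoods:
  bearing wear: 0.38 × 0.29 × 0.87 × 0.09 = 0.0086287
  control-valve sticking: 0.22 × 0.20 × 0.45 × 0.92 = 0.018216
  foundation looseness: 0.28 × 0.77 × 0.58 × 0.31 = 0.038765
  seal failure: 0.12 × 0.08 × 0.69 × 0.95 = 0.0062928
The unnormalized weights sum to 0.071902.
P(bearing wear | evidence) ≈ 0.0086287 / 0.071902 ≈ 0.120
P(control-valve sticking | evidence) ≈ 0.018216 / 0.071902 ≈ 0.253
P(foundation looseness | evidence) ≈ 0.038765 / 0.071902 ≈ 0.539
P(seal failure | evidence) ≈ 0.0062928 / 0.071902 ≈ 0.088
The largest is 0.539, so foundation looseness is most probable.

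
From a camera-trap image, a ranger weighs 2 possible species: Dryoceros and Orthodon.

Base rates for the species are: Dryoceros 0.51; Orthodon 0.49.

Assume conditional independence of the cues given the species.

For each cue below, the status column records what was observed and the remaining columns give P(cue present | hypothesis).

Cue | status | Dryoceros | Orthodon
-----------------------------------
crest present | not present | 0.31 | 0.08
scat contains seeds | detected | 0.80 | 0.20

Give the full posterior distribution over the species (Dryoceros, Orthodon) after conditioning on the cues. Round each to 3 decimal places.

0.757, 0.243

Multiply each prior by the joint likelihood of the cue pattern (using 1 − P(present | H) for each absent cue):
  Dryoceros: 0.51 × (1 − 0.31) × 0.80 = 0.28152
  Orthodon: 0.49 × (1 − 0.08) × 0.20 = 0.09016
Marginal likelihood of the evidence = 0.37168.
P(Dryoceros | evidence) = 0.28152 / 0.37168 ≈ 0.757
P(Orthodon | evidence) = 0.09016 / 0.37168 ≈ 0.243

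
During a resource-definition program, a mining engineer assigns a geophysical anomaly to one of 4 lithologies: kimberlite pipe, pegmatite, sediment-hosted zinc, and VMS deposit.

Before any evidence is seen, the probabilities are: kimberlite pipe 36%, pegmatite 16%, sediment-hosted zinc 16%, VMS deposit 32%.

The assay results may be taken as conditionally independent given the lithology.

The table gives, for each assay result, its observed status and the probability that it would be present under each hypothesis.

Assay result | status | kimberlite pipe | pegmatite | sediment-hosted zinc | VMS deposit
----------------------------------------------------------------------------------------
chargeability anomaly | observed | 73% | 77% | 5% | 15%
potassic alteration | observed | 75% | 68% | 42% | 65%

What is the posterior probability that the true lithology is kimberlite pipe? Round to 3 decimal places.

0.625

Multiply each prior by the joint likelihood of the assay result pattern:
  kimberlite pipe: 0.36 × 0.73 × 0.75 = 0.1971
  pegmatite: 0.16 × 0.77 × 0.68 = 0.083776
  sediment-hosted zinc: 0.16 × 0.05 × 0.42 = 0.00336
  VMS deposit: 0.32 × 0.15 × 0.65 = 0.0312
The unnormalized weights sum to 0.31544.
P(kimberlite pipe | evidence) = 0.1971 / 0.31544 ≈ 0.625.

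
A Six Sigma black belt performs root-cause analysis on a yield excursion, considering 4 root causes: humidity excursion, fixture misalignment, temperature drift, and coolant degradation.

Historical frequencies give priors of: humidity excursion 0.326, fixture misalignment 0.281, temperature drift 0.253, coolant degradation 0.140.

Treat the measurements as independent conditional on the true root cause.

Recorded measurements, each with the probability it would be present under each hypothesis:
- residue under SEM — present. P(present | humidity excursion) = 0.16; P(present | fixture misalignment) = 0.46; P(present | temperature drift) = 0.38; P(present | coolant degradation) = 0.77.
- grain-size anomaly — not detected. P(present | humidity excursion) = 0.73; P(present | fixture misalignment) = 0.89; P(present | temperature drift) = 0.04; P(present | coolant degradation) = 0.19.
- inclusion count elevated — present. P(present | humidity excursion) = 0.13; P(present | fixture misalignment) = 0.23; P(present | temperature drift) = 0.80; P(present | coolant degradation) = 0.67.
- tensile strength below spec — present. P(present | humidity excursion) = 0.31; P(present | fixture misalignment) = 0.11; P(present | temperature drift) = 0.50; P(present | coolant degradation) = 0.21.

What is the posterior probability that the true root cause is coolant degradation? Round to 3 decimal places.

For each hypothesis, the unnormalized posterior weight is prior × product of the measurement likelihoods (using 1 − P(present | H) for each absent measurement):
  humidity excursion: 0.326 × 0.16 × (1 − 0.73) × 0.13 × 0.31 = 0.00056755
  fixture misalignment: 0.281 × 0.46 × (1 − 0.89) × 0.23 × 0.11 = 0.00035973
  temperature drift: 0.253 × 0.38 × (1 − 0.04) × 0.80 × 0.50 = 0.036918
  coolant degradation: 0.140 × 0.77 × (1 − 0.19) × 0.67 × 0.21 = 0.012286
The unnormalized weights sum to 0.050131.
P(coolant degradation | evidence) = 0.012286 / 0.050131 ≈ 0.245.

0.245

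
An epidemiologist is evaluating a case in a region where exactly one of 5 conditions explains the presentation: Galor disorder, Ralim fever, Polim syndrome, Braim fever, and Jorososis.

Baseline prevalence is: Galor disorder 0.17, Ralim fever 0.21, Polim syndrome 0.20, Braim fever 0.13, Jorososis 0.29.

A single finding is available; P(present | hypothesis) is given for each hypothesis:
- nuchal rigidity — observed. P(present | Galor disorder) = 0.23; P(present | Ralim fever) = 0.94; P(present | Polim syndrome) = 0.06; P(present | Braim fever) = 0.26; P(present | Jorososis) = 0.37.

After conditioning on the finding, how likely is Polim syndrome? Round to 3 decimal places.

Multiply each prior by the likelihood of the finding:
  Galor disorder: 0.17 × 0.23 = 0.0391
  Ralim fever: 0.21 × 0.94 = 0.1974
  Polim syndrome: 0.20 × 0.06 = 0.012
  Braim fever: 0.13 × 0.26 = 0.0338
  Jorososis: 0.29 × 0.37 = 0.1073
Marginal likelihood of the evidence = 0.3896.
P(Polim syndrome | evidence) = 0.012 / 0.3896 ≈ 0.031.

0.031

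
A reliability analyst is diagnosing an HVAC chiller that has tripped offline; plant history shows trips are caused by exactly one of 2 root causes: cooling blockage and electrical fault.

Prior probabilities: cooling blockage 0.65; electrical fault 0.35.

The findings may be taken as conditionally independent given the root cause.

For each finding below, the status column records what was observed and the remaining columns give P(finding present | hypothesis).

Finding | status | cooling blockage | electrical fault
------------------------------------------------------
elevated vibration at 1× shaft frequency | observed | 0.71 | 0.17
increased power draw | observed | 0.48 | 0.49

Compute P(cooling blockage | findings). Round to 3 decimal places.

For each hypothesis, the unnormalized posterior weight is prior × product of the finding likelihoods:
  cooling blockage: 0.65 × 0.71 × 0.48 = 0.22152
  electrical fault: 0.35 × 0.17 × 0.49 = 0.029155
Normalizing constant Z = 0.22152 + 0.029155 = 0.25067.
P(cooling blockage | evidence) = 0.22152 / 0.25067 ≈ 0.884.

0.884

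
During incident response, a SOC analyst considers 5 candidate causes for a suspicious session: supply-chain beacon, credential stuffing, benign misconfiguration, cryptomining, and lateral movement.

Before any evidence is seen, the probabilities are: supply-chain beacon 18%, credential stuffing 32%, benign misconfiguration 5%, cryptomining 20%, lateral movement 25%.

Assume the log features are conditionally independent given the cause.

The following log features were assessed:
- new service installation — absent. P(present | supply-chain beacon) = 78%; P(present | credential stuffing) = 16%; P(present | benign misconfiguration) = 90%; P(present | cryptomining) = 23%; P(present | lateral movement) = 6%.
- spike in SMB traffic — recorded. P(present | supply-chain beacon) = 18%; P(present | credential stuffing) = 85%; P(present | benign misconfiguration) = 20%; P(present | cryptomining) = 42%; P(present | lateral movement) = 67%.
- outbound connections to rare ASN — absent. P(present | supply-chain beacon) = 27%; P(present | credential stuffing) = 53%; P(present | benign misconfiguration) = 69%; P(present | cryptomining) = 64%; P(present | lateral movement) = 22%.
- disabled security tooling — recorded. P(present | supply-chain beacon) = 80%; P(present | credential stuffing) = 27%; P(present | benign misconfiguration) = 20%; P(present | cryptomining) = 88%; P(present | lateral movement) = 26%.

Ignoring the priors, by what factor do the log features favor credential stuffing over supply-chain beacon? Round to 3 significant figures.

Joint likelihood of the log feature pattern under each hypothesis (using 1 − P(present | H) for each absent log feature):
  credential stuffing: (1 − 0.16) × 0.85 × (1 − 0.53) × 0.27 = 0.090607
  supply-chain beacon: (1 − 0.78) × 0.18 × (1 − 0.27) × 0.80 = 0.023126
Bayes factor = 0.090607 / 0.023126 ≈ 3.92

3.92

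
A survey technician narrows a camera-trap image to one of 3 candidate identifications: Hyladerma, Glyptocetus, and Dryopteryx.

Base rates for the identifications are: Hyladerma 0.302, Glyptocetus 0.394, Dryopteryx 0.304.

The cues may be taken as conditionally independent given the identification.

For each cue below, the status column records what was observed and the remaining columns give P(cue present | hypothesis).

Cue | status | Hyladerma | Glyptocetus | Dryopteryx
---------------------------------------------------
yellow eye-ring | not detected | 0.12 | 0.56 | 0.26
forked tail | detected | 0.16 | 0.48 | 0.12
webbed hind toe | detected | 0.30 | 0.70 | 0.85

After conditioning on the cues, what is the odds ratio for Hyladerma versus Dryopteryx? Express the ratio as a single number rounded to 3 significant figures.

The normalizing constant cancels in an odds ratio, so compute prior × likelihood for the two hypotheses only (using 1 − P(present | H) for each absent cue):
  Hyladerma: 0.302 × (1 − 0.12) × 0.16 × 0.30 = 0.012756
  Dryopteryx: 0.304 × (1 − 0.26) × 0.12 × 0.85 = 0.022946
Odds(Hyladerma : Dryopteryx) = 0.012756 / 0.022946 ≈ 0.556.

0.556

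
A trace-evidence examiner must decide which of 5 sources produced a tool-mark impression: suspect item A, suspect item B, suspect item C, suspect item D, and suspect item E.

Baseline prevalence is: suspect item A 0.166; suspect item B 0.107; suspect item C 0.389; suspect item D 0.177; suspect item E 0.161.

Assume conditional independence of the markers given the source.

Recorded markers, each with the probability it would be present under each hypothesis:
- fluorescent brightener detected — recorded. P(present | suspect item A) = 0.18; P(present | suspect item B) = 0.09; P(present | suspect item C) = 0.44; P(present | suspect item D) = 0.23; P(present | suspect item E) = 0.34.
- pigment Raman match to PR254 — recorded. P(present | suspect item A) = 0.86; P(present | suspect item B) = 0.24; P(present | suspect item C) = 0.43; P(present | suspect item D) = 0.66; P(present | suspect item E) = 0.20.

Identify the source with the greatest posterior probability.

Multiply each prior by the joint likelihood of the marker pattern:
  suspect item A: 0.166 × 0.18 × 0.86 = 0.025697
  suspect item B: 0.107 × 0.09 × 0.24 = 0.0023112
  suspect item C: 0.389 × 0.44 × 0.43 = 0.073599
  suspect item D: 0.177 × 0.23 × 0.66 = 0.026869
  suspect item E: 0.161 × 0.34 × 0.20 = 0.010948
Normalizing constant Z = 0.025697 + 0.0023112 + 0.073599 + 0.026869 + 0.010948 = 0.13942.
P(suspect item A | evidence) ≈ 0.025697 / 0.13942 ≈ 0.184
P(suspect item B | evidence) ≈ 0.0023112 / 0.13942 ≈ 0.017
P(suspect item C | evidence) ≈ 0.073599 / 0.13942 ≈ 0.528
P(suspect item D | evidence) ≈ 0.026869 / 0.13942 ≈ 0.193
P(suspect item E | evidence) ≈ 0.010948 / 0.13942 ≈ 0.079
The largest is 0.528, so suspect item C is most probable.

suspect item C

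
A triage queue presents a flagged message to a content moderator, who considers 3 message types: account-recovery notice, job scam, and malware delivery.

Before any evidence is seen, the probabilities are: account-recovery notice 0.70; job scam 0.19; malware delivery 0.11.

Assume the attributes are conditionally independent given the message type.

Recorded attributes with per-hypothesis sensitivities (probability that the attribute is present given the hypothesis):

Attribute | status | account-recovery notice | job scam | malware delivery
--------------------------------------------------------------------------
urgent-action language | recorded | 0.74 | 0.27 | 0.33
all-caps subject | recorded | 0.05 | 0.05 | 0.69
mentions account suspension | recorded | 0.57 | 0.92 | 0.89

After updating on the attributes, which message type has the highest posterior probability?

malware delivery

Multiply each prior by the joint likelihood of the attribute pattern:
  account-recovery notice: 0.70 × 0.74 × 0.05 × 0.57 = 0.014763
  job scam: 0.19 × 0.27 × 0.05 × 0.92 = 0.0023598
  malware delivery: 0.11 × 0.33 × 0.69 × 0.89 = 0.022292
Normalizing constant Z = 0.014763 + 0.0023598 + 0.022292 = 0.039415.
P(account-recovery notice | evidence) ≈ 0.014763 / 0.039415 ≈ 0.375
P(job scam | evidence) ≈ 0.0023598 / 0.039415 ≈ 0.060
P(malware delivery | evidence) ≈ 0.022292 / 0.039415 ≈ 0.566
The largest is 0.566, so malware delivery is most probable.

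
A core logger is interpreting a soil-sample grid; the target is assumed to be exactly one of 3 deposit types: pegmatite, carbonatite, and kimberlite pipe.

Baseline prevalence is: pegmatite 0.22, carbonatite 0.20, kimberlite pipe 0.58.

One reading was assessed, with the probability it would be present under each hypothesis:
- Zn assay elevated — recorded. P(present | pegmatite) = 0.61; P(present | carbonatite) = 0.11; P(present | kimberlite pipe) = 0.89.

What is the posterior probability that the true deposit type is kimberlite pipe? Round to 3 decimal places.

By Bayes' rule, the unnormalized weight for each hypothesis is prior × likelihood:
  pegmatite: 0.22 × 0.61 = 0.1342
  carbonatite: 0.20 × 0.11 = 0.022
  kimberlite pipe: 0.58 × 0.89 = 0.5162
Normalizing constant Z = 0.1342 + 0.022 + 0.5162 = 0.6724.
P(kimberlite pipe | evidence) = 0.5162 / 0.6724 ≈ 0.768.

0.768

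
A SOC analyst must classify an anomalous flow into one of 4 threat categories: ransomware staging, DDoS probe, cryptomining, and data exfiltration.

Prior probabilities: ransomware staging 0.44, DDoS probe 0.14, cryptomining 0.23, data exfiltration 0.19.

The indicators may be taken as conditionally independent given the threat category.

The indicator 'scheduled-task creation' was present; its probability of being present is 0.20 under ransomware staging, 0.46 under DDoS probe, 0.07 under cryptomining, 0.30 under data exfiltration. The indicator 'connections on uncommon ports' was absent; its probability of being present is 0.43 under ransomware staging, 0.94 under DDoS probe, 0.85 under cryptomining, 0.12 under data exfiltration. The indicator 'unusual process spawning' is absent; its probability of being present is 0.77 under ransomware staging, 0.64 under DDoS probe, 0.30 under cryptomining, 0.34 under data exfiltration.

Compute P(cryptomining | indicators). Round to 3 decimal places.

0.035

For each hypothesis, the unnormalized posterior weight is prior × product of the indicator likelihoods (using 1 − P(present | H) for each absent indicator):
  ransomware staging: 0.44 × 0.20 × (1 − 0.43) × (1 − 0.77) = 0.011537
  DDoS probe: 0.14 × 0.46 × (1 − 0.94) × (1 − 0.64) = 0.001391
  cryptomining: 0.23 × 0.07 × (1 − 0.85) × (1 − 0.30) = 0.0016905
  data exfiltration: 0.19 × 0.30 × (1 − 0.12) × (1 − 0.34) = 0.033106
The unnormalized weights sum to 0.047724.
P(cryptomining | evidence) = 0.0016905 / 0.047724 ≈ 0.035.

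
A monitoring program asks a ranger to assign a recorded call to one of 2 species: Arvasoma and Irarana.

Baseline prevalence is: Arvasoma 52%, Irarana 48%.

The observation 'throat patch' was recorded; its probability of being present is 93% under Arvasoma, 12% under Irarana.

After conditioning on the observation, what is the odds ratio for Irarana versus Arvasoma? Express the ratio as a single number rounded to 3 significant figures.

The normalizing constant cancels in an odds ratio, so compute prior × likelihood for the two hypotheses only:
  Irarana: 0.48 × 0.12 = 0.0576
  Arvasoma: 0.52 × 0.93 = 0.4836
Odds(Irarana : Arvasoma) = 0.0576 / 0.4836 ≈ 0.119.

0.119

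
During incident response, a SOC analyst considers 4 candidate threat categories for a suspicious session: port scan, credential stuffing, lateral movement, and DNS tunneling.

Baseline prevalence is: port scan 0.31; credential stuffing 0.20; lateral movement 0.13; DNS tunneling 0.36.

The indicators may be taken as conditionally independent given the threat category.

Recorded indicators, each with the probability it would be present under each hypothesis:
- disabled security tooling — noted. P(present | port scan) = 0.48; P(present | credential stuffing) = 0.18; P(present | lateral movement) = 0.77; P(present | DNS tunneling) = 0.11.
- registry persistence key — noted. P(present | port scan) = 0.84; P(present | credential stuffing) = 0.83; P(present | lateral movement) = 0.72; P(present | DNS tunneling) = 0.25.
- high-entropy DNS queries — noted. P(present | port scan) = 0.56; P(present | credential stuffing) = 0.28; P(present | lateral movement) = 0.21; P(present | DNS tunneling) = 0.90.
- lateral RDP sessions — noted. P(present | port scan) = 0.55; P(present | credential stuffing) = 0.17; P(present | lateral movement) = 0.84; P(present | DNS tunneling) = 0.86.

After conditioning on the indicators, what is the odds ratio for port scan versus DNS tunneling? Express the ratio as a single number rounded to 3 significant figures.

5.02

The normalizing constant cancels in an odds ratio, so compute prior × likelihood for the two hypotheses only:
  port scan: 0.31 × 0.48 × 0.84 × 0.56 × 0.55 = 0.038498
  DNS tunneling: 0.36 × 0.11 × 0.25 × 0.90 × 0.86 = 0.0076626
Posterior odds = 0.038498 / 0.0076626 ≈ 5.02.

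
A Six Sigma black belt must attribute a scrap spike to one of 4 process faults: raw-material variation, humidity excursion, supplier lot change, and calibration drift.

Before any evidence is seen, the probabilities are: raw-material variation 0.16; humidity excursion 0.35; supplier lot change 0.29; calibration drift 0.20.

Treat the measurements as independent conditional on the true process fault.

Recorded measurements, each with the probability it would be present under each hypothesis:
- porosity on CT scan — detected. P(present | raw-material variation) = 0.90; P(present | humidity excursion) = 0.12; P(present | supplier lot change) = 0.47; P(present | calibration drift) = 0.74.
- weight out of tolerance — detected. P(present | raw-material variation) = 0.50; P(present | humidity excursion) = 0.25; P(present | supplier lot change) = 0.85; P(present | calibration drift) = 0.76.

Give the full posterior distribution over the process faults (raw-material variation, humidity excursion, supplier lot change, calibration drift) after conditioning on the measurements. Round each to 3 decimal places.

For each hypothesis, the unnormalized posterior weight is prior × product of the measurement likelihoods:
  raw-material variation: 0.16 × 0.90 × 0.50 = 0.072
  humidity excursion: 0.35 × 0.12 × 0.25 = 0.0105
  supplier lot change: 0.29 × 0.47 × 0.85 = 0.11585
  calibration drift: 0.20 × 0.74 × 0.76 = 0.11248
The unnormalized weights sum to 0.31083.
P(raw-material variation | evidence) = 0.072 / 0.31083 ≈ 0.232
P(humidity excursion | evidence) = 0.0105 / 0.31083 ≈ 0.034
P(supplier lot change | evidence) = 0.11585 / 0.31083 ≈ 0.373
P(calibration drift | evidence) = 0.11248 / 0.31083 ≈ 0.362

0.232, 0.034, 0.373, 0.362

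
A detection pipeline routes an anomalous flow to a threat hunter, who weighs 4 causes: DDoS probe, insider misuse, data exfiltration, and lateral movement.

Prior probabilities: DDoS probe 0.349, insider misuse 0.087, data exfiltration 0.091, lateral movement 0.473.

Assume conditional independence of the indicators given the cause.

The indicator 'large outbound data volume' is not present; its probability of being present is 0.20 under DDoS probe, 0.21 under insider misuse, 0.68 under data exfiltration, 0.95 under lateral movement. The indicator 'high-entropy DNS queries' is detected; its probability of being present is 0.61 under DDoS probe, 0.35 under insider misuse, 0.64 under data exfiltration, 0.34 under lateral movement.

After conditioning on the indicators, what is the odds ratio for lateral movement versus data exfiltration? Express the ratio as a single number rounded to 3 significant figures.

Unnormalized posterior weight (prior times the indicator likelihoods) for each of the two hypotheses (using 1 − P(present | H) for each absent indicator):
  lateral movement: 0.473 × (1 − 0.95) × 0.34 = 0.008041
  data exfiltration: 0.091 × (1 − 0.68) × 0.64 = 0.018637
Posterior odds = 0.008041 / 0.018637 ≈ 0.431.

0.431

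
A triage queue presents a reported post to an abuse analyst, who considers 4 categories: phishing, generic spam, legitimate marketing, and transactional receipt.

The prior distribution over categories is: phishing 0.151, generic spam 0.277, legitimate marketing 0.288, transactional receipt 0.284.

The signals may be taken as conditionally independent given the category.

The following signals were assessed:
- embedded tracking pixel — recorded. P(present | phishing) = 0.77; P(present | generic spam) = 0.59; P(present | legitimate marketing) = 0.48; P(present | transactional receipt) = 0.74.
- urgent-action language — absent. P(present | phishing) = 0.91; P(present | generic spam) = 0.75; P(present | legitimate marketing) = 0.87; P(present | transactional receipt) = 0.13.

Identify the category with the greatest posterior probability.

transactional receipt

For each hypothesis, the unnormalized posterior weight is prior × product of the signal likelihoods (using 1 − P(present | H) for each absent signal):
  phishing: 0.151 × 0.77 × (1 − 0.91) = 0.010464
  generic spam: 0.277 × 0.59 × (1 − 0.75) = 0.040857
  legitimate marketing: 0.288 × 0.48 × (1 − 0.87) = 0.017971
  transactional receipt: 0.284 × 0.74 × (1 − 0.13) = 0.18284
Marginal likelihood of the evidence = 0.25213.
P(phishing | evidence) ≈ 0.010464 / 0.25213 ≈ 0.042
P(generic spam | evidence) ≈ 0.040857 / 0.25213 ≈ 0.162
P(legitimate marketing | evidence) ≈ 0.017971 / 0.25213 ≈ 0.071
P(transactional receipt | evidence) ≈ 0.18284 / 0.25213 ≈ 0.725
The largest is 0.725, so transactional receipt is most probable.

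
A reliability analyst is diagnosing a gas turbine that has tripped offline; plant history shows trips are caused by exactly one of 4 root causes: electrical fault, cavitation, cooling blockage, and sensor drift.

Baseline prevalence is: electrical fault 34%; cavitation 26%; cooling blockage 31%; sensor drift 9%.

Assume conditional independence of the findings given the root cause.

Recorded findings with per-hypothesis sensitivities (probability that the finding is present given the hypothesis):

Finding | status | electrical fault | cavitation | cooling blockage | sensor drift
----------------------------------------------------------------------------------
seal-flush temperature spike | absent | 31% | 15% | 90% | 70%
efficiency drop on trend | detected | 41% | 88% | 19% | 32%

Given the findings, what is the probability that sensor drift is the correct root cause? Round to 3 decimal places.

By Bayes' rule with conditional independence, the unnormalized weight for each hypothesis is prior × ∏ likelihoods (using 1 − P(present | H) for each absent finding):
  electrical fault: 0.34 × (1 − 0.31) × 0.41 = 0.096186
  cavitation: 0.26 × (1 − 0.15) × 0.88 = 0.19448
  cooling blockage: 0.31 × (1 − 0.90) × 0.19 = 0.00589
  sensor drift: 0.09 × (1 − 0.70) × 0.32 = 0.00864
Marginal likelihood of the evidence = 0.3052.
P(sensor drift | evidence) = 0.00864 / 0.3052 ≈ 0.028.

0.028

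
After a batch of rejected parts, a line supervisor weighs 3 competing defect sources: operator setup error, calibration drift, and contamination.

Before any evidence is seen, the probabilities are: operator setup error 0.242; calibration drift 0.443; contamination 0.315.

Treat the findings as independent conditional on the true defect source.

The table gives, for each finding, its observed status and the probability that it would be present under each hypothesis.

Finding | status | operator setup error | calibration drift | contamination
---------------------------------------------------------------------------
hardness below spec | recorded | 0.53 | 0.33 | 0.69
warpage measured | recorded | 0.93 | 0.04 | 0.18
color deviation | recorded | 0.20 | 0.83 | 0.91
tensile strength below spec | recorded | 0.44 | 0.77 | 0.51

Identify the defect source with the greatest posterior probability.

contamination

For each hypothesis, the unnormalized posterior weight is prior × product of the finding likelihoods:
  operator setup error: 0.242 × 0.53 × 0.93 × 0.20 × 0.44 = 0.010497
  calibration drift: 0.443 × 0.33 × 0.04 × 0.83 × 0.77 = 0.0037372
  contamination: 0.315 × 0.69 × 0.18 × 0.91 × 0.51 = 0.018157
The unnormalized weights sum to 0.032391.
P(operator setup error | evidence) ≈ 0.010497 / 0.032391 ≈ 0.324
P(calibration drift | evidence) ≈ 0.0037372 / 0.032391 ≈ 0.115
P(contamination | evidence) ≈ 0.018157 / 0.032391 ≈ 0.561
The largest is 0.561, so contamination is most probable.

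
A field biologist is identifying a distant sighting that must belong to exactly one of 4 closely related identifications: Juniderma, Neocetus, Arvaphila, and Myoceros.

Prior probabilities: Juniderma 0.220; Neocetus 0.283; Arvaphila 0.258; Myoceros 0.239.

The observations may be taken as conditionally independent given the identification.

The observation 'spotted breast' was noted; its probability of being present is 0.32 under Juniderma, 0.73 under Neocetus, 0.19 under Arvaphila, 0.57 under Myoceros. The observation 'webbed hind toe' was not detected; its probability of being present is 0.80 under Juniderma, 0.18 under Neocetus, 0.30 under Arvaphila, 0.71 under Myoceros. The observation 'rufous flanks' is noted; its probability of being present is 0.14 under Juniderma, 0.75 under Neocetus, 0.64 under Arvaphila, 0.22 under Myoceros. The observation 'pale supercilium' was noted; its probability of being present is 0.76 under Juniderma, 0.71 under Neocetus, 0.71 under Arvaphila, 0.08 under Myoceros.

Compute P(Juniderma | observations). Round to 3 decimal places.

Multiply each prior by the joint likelihood of the evidence pattern (using 1 − P(present | H) for each absent observation):
  Juniderma: 0.220 × 0.32 × (1 − 0.80) × 0.14 × 0.76 = 0.0014981
  Neocetus: 0.283 × 0.73 × (1 − 0.18) × 0.75 × 0.71 = 0.090208
  Arvaphila: 0.258 × 0.19 × (1 − 0.30) × 0.64 × 0.71 = 0.015592
  Myoceros: 0.239 × 0.57 × (1 − 0.71) × 0.22 × 0.08 = 0.00069532
Normalizing constant Z = 0.0014981 + 0.090208 + 0.015592 + 0.00069532 = 0.10799.
P(Juniderma | evidence) = 0.0014981 / 0.10799 ≈ 0.014.

0.014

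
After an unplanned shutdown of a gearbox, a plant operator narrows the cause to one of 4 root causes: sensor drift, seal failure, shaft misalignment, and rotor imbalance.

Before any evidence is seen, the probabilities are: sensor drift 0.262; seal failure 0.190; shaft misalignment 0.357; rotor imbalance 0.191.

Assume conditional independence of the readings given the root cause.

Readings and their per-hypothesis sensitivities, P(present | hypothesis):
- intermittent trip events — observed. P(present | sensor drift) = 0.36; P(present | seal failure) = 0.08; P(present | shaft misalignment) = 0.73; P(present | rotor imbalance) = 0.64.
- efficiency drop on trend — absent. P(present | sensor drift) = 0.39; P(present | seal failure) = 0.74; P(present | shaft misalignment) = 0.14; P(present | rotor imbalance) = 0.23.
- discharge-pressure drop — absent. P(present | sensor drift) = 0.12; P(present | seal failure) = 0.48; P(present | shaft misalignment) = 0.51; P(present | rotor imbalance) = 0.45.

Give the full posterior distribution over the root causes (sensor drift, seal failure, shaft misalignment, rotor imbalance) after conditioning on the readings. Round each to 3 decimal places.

0.236, 0.010, 0.513, 0.242

For each hypothesis, the unnormalized posterior weight is prior × product of the reading likelihoods (using 1 − P(present | H) for each absent reading):
  sensor drift: 0.262 × 0.36 × (1 − 0.39) × (1 − 0.12) = 0.050631
  seal failure: 0.190 × 0.08 × (1 − 0.74) × (1 − 0.48) = 0.002055
  shaft misalignment: 0.357 × 0.73 × (1 − 0.14) × (1 − 0.51) = 0.10982
  rotor imbalance: 0.191 × 0.64 × (1 − 0.23) × (1 − 0.45) = 0.051769
The unnormalized weights sum to 0.21428.
P(sensor drift | evidence) = 0.050631 / 0.21428 ≈ 0.236
P(seal failure | evidence) = 0.002055 / 0.21428 ≈ 0.010
P(shaft misalignment | evidence) = 0.10982 / 0.21428 ≈ 0.513
P(rotor imbalance | evidence) = 0.051769 / 0.21428 ≈ 0.242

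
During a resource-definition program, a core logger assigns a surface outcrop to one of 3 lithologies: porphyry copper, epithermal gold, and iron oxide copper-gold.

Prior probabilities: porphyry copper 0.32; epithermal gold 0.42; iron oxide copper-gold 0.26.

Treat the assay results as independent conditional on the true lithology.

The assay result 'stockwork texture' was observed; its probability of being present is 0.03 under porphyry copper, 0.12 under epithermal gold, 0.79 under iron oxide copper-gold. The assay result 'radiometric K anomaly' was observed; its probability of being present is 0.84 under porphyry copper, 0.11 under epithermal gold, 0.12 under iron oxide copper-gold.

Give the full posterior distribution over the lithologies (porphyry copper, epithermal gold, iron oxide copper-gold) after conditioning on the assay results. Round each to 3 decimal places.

0.211, 0.145, 0.644

Multiply each prior by the joint likelihood of the assay result pattern:
  porphyry copper: 0.32 × 0.03 × 0.84 = 0.008064
  epithermal gold: 0.42 × 0.12 × 0.11 = 0.005544
  iron oxide copper-gold: 0.26 × 0.79 × 0.12 = 0.024648
Normalizing constant Z = 0.008064 + 0.005544 + 0.024648 = 0.038256.
P(porphyry copper | evidence) = 0.008064 / 0.038256 ≈ 0.211
P(epithermal gold | evidence) = 0.005544 / 0.038256 ≈ 0.145
P(iron oxide copper-gold | evidence) = 0.024648 / 0.038256 ≈ 0.644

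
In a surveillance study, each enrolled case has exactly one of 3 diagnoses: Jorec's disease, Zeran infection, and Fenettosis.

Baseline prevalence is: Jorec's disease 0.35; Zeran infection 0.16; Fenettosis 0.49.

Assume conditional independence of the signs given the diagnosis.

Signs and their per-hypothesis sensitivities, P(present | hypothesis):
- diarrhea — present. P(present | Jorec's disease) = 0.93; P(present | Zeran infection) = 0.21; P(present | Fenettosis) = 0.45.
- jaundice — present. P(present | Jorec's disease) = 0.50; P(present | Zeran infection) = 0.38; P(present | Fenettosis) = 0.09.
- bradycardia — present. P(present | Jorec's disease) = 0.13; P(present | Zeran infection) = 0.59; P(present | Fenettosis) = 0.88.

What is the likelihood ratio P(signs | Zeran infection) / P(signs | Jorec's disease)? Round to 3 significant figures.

Take the product of per-sign likelihoods under each hypothesis, then divide.
  Zeran infection: 0.21 × 0.38 × 0.59 = 0.047082
  Jorec's disease: 0.93 × 0.50 × 0.13 = 0.06045
Bayes factor = 0.047082 / 0.06045 ≈ 0.779

0.779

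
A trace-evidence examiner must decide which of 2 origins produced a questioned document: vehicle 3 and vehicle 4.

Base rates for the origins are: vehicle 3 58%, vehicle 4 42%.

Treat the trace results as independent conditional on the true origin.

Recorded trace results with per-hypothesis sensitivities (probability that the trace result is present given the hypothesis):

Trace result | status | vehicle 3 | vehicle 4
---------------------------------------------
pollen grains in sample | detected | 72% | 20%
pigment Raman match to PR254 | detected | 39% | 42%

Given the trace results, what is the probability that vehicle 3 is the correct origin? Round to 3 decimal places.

0.822

By Bayes' rule with conditional independence, the unnormalized weight for each hypothesis is prior × ∏ likelihoods:
  vehicle 3: 0.58 × 0.72 × 0.39 = 0.16286
  vehicle 4: 0.42 × 0.20 × 0.42 = 0.03528
The unnormalized weights sum to 0.19814.
P(vehicle 3 | evidence) = 0.16286 / 0.19814 ≈ 0.822.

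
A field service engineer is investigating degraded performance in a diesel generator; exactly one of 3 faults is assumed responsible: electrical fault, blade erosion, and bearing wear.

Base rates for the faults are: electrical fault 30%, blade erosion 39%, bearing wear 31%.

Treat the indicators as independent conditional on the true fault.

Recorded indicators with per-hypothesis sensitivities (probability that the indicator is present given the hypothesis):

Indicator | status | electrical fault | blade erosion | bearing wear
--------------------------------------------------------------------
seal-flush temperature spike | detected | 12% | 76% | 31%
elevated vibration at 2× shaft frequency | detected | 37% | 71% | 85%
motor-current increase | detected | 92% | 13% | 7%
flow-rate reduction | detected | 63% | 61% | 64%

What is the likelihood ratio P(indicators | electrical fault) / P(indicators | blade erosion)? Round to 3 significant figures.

0.601

Take the product of per-indicator likelihoods under each hypothesis, then divide.
  electrical fault: 0.12 × 0.37 × 0.92 × 0.63 = 0.025734
  blade erosion: 0.76 × 0.71 × 0.13 × 0.61 = 0.04279
Bayes factor = 0.025734 / 0.04279 ≈ 0.601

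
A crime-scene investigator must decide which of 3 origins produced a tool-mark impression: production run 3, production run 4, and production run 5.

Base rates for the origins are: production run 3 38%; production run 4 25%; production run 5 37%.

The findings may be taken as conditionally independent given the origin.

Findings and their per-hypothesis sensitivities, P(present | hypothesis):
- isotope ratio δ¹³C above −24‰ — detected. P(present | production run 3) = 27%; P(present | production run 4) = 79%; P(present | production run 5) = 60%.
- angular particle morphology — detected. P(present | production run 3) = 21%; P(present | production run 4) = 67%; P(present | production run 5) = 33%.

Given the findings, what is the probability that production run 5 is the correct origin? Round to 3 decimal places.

Multiply each prior by the joint likelihood of the evidence pattern:
  production run 3: 0.38 × 0.27 × 0.21 = 0.021546
  production run 4: 0.25 × 0.79 × 0.67 = 0.13233
  production run 5: 0.37 × 0.60 × 0.33 = 0.07326
Marginal likelihood of the evidence = 0.22713.
P(production run 5 | evidence) = 0.07326 / 0.22713 ≈ 0.323.

0.323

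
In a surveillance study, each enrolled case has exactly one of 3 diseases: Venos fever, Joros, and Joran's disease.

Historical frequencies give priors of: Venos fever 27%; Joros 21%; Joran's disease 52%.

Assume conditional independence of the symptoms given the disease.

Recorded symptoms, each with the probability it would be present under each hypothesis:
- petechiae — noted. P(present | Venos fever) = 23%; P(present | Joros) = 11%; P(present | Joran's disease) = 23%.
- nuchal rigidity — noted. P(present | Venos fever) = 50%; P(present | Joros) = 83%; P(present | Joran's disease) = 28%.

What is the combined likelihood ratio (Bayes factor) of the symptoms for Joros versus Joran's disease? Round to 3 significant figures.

1.42

Take the product of per-symptom likelihoods under each hypothesis, then divide.
  Joros: 0.11 × 0.83 = 0.0913
  Joran's disease: 0.23 × 0.28 = 0.0644
Bayes factor = 0.0913 / 0.0644 ≈ 1.42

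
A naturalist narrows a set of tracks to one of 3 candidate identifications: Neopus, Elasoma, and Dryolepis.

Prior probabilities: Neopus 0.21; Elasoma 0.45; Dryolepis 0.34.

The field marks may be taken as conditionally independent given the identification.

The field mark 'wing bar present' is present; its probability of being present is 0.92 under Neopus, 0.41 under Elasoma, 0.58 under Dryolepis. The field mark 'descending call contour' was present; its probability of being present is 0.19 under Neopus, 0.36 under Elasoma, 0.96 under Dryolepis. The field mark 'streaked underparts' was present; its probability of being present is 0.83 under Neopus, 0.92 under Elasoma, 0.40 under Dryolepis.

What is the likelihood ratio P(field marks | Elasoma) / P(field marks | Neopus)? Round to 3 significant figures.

0.936

Take the product of per-field mark likelihoods under each hypothesis, then divide.
  Elasoma: 0.41 × 0.36 × 0.92 = 0.13579
  Neopus: 0.92 × 0.19 × 0.83 = 0.14508
Bayes factor = 0.13579 / 0.14508 ≈ 0.936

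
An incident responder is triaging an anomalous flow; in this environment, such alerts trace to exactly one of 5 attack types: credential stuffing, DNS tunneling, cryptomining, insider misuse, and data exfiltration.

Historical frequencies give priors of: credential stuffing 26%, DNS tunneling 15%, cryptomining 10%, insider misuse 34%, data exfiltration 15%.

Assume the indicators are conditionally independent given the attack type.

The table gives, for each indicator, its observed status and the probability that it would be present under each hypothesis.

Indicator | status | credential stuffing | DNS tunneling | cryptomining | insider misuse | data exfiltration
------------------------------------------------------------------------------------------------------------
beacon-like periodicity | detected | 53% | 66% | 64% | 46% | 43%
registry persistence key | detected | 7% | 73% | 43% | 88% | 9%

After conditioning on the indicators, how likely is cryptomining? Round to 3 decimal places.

0.109

By Bayes' rule with conditional independence, the unnormalized weight for each hypothesis is prior × ∏ likelihoods:
  credential stuffing: 0.26 × 0.53 × 0.07 = 0.009646
  DNS tunneling: 0.15 × 0.66 × 0.73 = 0.07227
  cryptomining: 0.10 × 0.64 × 0.43 = 0.02752
  insider misuse: 0.34 × 0.46 × 0.88 = 0.13763
  data exfiltration: 0.15 × 0.43 × 0.09 = 0.005805
Normalizing constant Z = 0.009646 + 0.07227 + 0.02752 + 0.13763 + 0.005805 = 0.25287.
P(cryptomining | evidence) = 0.02752 / 0.25287 ≈ 0.109.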